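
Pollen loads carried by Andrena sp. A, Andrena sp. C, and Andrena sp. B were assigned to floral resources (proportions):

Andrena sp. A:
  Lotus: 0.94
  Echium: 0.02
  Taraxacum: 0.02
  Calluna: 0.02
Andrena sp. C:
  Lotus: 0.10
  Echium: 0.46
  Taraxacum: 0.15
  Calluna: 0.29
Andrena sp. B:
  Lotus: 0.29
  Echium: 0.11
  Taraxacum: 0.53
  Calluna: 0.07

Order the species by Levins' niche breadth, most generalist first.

Σp_Aᵢ² = 0.94² + 0.02² + 0.02² + 0.02² = 0.8836 + 0.0004 + 0.0004 + 0.0004 = 0.8848
B_A = 1 / 0.8848 = 1.1302
Σp_Cᵢ² = 0.10² + 0.46² + 0.15² + 0.29² = 0.0100 + 0.2116 + 0.0225 + 0.0841 = 0.3282
B_C = 1 / 0.3282 = 3.0469
Σp_Bᵢ² = 0.29² + 0.11² + 0.53² + 0.07² = 0.0841 + 0.0121 + 0.2809 + 0.0049 = 0.3820
B_B = 1 / 0.3820 = 2.6178
Ranking by B (broadest → narrowest): Andrena sp. C (3.05) > Andrena sp. B (2.62) > Andrena sp. A (1.13)

Andrena sp. C > Andrena sp. B > Andrena sp. A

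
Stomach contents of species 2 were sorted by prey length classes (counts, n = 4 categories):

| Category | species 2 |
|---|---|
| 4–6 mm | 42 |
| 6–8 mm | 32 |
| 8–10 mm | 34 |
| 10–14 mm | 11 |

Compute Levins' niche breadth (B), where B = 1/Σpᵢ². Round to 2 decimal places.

3.48

Proportions for species 2 (n=119): 42/119=0.3529, 32/119=0.2689, 34/119=0.2857, 11/119=0.0924
Σpᵢ² = 0.3529² + 0.2689² + 0.2857² + 0.0924² = 0.124538 + 0.072307 + 0.081624 + 0.008538 = 0.287007
B = 1 / 0.287007 = 3.4842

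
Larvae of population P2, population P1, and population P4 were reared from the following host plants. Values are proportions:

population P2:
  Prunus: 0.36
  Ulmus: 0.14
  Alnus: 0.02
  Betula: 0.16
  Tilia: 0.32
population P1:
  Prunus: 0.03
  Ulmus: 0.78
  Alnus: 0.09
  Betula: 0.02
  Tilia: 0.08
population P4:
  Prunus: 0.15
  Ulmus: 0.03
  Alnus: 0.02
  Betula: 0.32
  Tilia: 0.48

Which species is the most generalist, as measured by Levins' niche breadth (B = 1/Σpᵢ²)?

Σp_P2ᵢ² = 0.36² + 0.14² + 0.02² + 0.16² + 0.32² = 0.1296 + 0.0196 + 0.0004 + 0.0256 + 0.1024 = 0.2776
B_P2 = 1 / 0.2776 = 3.6023
Σp_P1ᵢ² = 0.03² + 0.78² + 0.09² + 0.02² + 0.08² = 0.0009 + 0.6084 + 0.0081 + 0.0004 + 0.0064 = 0.6242
B_P1 = 1 / 0.6242 = 1.6021
Σp_P4ᵢ² = 0.15² + 0.03² + 0.02² + 0.32² + 0.48² = 0.0225 + 0.0009 + 0.0004 + 0.1024 + 0.2304 = 0.3566
B_P4 = 1 / 0.3566 = 2.8043
Highest B → broadest niche (most generalist): population P2 (B = 3.60).

population P2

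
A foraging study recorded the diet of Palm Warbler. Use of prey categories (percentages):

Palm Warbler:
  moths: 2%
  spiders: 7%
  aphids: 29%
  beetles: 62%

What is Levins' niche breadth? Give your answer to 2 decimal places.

2.11

Convert percentages to proportions (divide by 100).
Σpᵢ² = 0.02² + 0.07² + 0.29² + 0.62² = 0.0004 + 0.0049 + 0.0841 + 0.3844 = 0.4738
B = 1 / 0.4738 = 2.1106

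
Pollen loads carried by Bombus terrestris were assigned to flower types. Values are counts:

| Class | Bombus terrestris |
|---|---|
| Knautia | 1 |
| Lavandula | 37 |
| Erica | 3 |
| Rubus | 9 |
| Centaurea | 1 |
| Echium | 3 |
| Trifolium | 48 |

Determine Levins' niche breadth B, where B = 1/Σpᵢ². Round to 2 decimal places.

Proportions for Bombus terrestris (n=102): 1/102=0.0098, 37/102=0.3627, 3/102=0.0294, 9/102=0.0882, 1/102=0.0098, 3/102=0.0294, 48/102=0.4706
Σpᵢ² = 0.0098² + 0.3627² + 0.0294² + 0.0882² + 0.0098² + 0.0294² + 0.4706² = 0.000096 + 0.131551 + 0.000864 + 0.007779 + 0.000096 + 0.000864 + 0.221464 = 0.362714
B = 1 / 0.362714 = 2.7570

2.76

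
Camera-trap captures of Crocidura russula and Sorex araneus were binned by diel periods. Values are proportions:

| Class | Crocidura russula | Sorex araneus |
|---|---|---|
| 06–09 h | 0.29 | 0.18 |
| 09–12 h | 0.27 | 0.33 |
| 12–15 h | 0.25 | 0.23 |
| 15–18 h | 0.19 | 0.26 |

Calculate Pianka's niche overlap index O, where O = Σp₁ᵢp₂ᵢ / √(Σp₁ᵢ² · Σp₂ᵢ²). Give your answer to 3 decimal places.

0.959

Σ p₁ᵢp₂ᵢ = 0.0522 + 0.0891 + 0.0575 + 0.0494 = 0.2482
Σp_1ᵢ² = 0.29² + 0.27² + 0.25² + 0.19² = 0.0841 + 0.0729 + 0.0625 + 0.0361 = 0.2556
Σp_2ᵢ² = 0.18² + 0.33² + 0.23² + 0.26² = 0.0324 + 0.1089 + 0.0529 + 0.0676 = 0.2618
O = 0.2482 / √(0.2556 × 0.2618) = 0.2482 / 0.258681 = 0.95948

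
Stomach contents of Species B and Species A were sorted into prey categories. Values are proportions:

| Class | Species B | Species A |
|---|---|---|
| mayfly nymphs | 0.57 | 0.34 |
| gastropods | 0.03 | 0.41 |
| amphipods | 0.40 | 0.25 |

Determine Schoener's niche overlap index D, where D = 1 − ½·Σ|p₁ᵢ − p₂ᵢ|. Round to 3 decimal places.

0.620

Σ|p₁ᵢ − p₂ᵢ| = 0.23 + 0.38 + 0.15 = 0.76
D = 1 − ½ × 0.76 = 1 − 0.380 = 0.62000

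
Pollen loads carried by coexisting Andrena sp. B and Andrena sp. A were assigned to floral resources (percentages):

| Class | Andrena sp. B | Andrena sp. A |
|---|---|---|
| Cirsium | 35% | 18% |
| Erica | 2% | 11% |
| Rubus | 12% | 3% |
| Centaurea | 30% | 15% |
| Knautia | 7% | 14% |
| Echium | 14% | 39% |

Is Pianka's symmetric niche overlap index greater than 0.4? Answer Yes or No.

Yes

Convert percentages to proportions (divide by 100).
Σ p₁ᵢp₂ᵢ = 0.0630 + 0.0022 + 0.0036 + 0.0450 + 0.0098 + 0.0546 = 0.1782
Σp_1ᵢ² = 0.35² + 0.02² + 0.12² + 0.30² + 0.07² + 0.14² = 0.1225 + 0.0004 + 0.0144 + 0.0900 + 0.0049 + 0.0196 = 0.2518
Σp_2ᵢ² = 0.18² + 0.11² + 0.03² + 0.15² + 0.14² + 0.39² = 0.0324 + 0.0121 + 0.0009 + 0.0225 + 0.0196 + 0.1521 = 0.2396
O = 0.1782 / √(0.2518 × 0.2396) = 0.1782 / 0.24562 = 0.7255
O = 0.7255 > 0.4 → Yes.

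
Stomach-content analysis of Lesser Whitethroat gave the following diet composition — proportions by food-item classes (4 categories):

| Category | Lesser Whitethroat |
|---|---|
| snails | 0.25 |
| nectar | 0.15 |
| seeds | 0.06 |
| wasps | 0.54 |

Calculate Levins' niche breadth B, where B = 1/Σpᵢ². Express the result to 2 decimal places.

2.63

Σpᵢ² = 0.25² + 0.15² + 0.06² + 0.54² = 0.0625 + 0.0225 + 0.0036 + 0.2916 = 0.3802
B = 1 / 0.3802 = 2.6302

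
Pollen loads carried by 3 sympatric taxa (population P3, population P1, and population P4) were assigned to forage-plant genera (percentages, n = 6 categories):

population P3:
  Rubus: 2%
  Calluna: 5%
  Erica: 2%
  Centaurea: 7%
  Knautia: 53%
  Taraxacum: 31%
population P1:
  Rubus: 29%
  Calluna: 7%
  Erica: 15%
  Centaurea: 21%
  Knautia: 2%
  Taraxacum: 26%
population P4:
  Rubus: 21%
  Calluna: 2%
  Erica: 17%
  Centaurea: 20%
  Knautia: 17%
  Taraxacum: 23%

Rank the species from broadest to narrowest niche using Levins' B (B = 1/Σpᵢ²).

Convert percentages to proportions (divide by 100).
Σp_P3ᵢ² = 0.02² + 0.05² + 0.02² + 0.07² + 0.53² + 0.31² = 0.0004 + 0.0025 + 0.0004 + 0.0049 + 0.2809 + 0.0961 = 0.3852
B_P3 = 1 / 0.3852 = 2.5961
Σp_P1ᵢ² = 0.29² + 0.07² + 0.15² + 0.21² + 0.02² + 0.26² = 0.0841 + 0.0049 + 0.0225 + 0.0441 + 0.0004 + 0.0676 = 0.2236
B_P1 = 1 / 0.2236 = 4.4723
Σp_P4ᵢ² = 0.21² + 0.02² + 0.17² + 0.20² + 0.17² + 0.23² = 0.0441 + 0.0004 + 0.0289 + 0.0400 + 0.0289 + 0.0529 = 0.1952
B_P4 = 1 / 0.1952 = 5.1230
Ranking by B (broadest → narrowest): population P4 (5.12) > population P1 (4.47) > population P3 (2.60)

population P4 > population P1 > population P3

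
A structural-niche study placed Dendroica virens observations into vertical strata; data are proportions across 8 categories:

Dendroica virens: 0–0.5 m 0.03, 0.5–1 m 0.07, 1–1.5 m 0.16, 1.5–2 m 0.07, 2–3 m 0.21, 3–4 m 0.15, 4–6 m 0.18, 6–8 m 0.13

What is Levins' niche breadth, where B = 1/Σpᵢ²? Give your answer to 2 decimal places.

6.57

Σpᵢ² = 0.03² + 0.07² + 0.16² + 0.07² + 0.21² + 0.15² + 0.18² + 0.13² = 0.0009 + 0.0049 + 0.0256 + 0.0049 + 0.0441 + 0.0225 + 0.0324 + 0.0169 = 0.1522
B = 1 / 0.1522 = 6.5703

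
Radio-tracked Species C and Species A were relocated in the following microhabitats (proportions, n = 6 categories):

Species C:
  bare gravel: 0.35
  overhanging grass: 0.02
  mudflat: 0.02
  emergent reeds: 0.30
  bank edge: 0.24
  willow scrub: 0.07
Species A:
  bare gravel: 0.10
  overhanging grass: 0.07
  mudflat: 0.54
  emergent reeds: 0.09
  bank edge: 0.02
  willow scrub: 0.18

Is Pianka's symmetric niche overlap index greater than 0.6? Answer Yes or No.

No

Σ p₁ᵢp₂ᵢ = 0.0350 + 0.0014 + 0.0108 + 0.0270 + 0.0048 + 0.0126 = 0.0916
Σp_1ᵢ² = 0.35² + 0.02² + 0.02² + 0.30² + 0.24² + 0.07² = 0.1225 + 0.0004 + 0.0004 + 0.0900 + 0.0576 + 0.0049 = 0.2758
Σp_2ᵢ² = 0.10² + 0.07² + 0.54² + 0.09² + 0.02² + 0.18² = 0.0100 + 0.0049 + 0.2916 + 0.0081 + 0.0004 + 0.0324 = 0.3474
O = 0.0916 / √(0.2758 × 0.3474) = 0.0916 / 0.30954 = 0.2959
O = 0.2959 < 0.6 → No.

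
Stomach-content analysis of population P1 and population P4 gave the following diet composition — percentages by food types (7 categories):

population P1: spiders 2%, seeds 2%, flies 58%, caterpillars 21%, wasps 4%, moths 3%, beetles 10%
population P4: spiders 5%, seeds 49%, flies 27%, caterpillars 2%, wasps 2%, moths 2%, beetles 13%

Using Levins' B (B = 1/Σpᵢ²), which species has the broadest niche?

population P4

Convert percentages to proportions (divide by 100).
Σp_P1ᵢ² = 0.02² + 0.02² + 0.58² + 0.21² + 0.04² + 0.03² + 0.10² = 0.0004 + 0.0004 + 0.3364 + 0.0441 + 0.0016 + 0.0009 + 0.0100 = 0.3938
B_P1 = 1 / 0.3938 = 2.5394
Σp_P4ᵢ² = 0.05² + 0.49² + 0.27² + 0.02² + 0.02² + 0.02² + 0.13² = 0.0025 + 0.2401 + 0.0729 + 0.0004 + 0.0004 + 0.0004 + 0.0169 = 0.3336
B_P4 = 1 / 0.3336 = 2.9976
Highest B → broadest niche (most generalist): population P4 (B = 3.00).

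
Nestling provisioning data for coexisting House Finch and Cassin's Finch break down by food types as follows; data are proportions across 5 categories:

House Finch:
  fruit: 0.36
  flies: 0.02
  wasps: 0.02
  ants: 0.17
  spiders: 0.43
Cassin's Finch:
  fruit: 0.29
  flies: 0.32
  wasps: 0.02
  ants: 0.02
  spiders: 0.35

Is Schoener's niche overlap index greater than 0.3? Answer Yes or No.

Σ|p₁ᵢ − p₂ᵢ| = 0.07 + 0.30 + 0.00 + 0.15 + 0.08 = 0.60
D = 1 − ½ × 0.60 = 1 − 0.300 = 0.7000
D = 0.7000 > 0.3 → Yes.

Yes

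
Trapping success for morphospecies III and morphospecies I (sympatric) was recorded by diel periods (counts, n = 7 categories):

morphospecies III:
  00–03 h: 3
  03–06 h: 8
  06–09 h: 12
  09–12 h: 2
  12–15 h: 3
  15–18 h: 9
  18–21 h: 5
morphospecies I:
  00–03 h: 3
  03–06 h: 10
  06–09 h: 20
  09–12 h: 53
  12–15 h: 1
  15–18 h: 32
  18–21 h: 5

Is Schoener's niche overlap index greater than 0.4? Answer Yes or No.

Yes

Proportions for morphospecies III (n=42): 3/42=0.0714, 8/42=0.1905, 12/42=0.2857, 2/42=0.0476, 3/42=0.0714, 9/42=0.2143, 5/42=0.1190
Proportions for morphospecies I (n=124): 3/124=0.0242, 10/124=0.0806, 20/124=0.1613, 53/124=0.4274, 1/124=0.0081, 32/124=0.2581, 5/124=0.0403
Σ|p₁ᵢ − p₂ᵢ| = 0.0472 + 0.1099 + 0.1244 + 0.3798 + 0.0633 + 0.0438 + 0.0787 = 0.8471
D = 1 − ½ × 0.8471 = 1 − 0.42355 = 0.57645
D = 0.57645 > 0.4 → Yes.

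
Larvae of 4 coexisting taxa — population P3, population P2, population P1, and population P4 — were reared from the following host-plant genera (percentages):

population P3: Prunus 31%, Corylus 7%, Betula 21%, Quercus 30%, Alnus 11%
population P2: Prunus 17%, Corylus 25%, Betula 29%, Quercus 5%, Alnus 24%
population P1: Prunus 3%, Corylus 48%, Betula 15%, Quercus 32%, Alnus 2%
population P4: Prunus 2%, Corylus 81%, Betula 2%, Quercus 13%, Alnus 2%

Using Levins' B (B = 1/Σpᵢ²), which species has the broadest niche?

Convert percentages to proportions (divide by 100).
Σp_P3ᵢ² = 0.31² + 0.07² + 0.21² + 0.30² + 0.11² = 0.0961 + 0.0049 + 0.0441 + 0.0900 + 0.0121 = 0.2472
B_P3 = 1 / 0.2472 = 4.0453
Σp_P2ᵢ² = 0.17² + 0.25² + 0.29² + 0.05² + 0.24² = 0.0289 + 0.0625 + 0.0841 + 0.0025 + 0.0576 = 0.2356
B_P2 = 1 / 0.2356 = 4.2445
Σp_P1ᵢ² = 0.03² + 0.48² + 0.15² + 0.32² + 0.02² = 0.0009 + 0.2304 + 0.0225 + 0.1024 + 0.0004 = 0.3566
B_P1 = 1 / 0.3566 = 2.8043
Σp_P4ᵢ² = 0.02² + 0.81² + 0.02² + 0.13² + 0.02² = 0.0004 + 0.6561 + 0.0004 + 0.0169 + 0.0004 = 0.6742
B_P4 = 1 / 0.6742 = 1.4832
Highest B → broadest niche (most generalist): population P2 (B = 4.24).

population P2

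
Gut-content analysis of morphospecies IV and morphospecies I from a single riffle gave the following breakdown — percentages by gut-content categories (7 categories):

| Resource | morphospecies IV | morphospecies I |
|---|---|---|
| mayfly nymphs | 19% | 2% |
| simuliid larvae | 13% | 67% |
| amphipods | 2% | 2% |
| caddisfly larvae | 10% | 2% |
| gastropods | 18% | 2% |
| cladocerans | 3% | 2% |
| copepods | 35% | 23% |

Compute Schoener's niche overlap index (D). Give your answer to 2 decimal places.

0.46

Convert percentages to proportions (divide by 100).
Σ|p₁ᵢ − p₂ᵢ| = 0.17 + 0.54 + 0.00 + 0.08 + 0.16 + 0.01 + 0.12 = 1.08
D = 1 − ½ × 1.08 = 1 − 0.540 = 0.4600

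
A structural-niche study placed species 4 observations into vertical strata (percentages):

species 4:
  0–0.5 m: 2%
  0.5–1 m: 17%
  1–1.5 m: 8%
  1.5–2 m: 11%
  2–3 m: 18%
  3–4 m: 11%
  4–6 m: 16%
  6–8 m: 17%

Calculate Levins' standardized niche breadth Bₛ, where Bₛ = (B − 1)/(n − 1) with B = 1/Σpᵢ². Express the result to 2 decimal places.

0.83

Convert percentages to proportions (divide by 100).
Σpᵢ² = 0.02² + 0.17² + 0.08² + 0.11² + 0.18² + 0.11² + 0.16² + 0.17² = 0.0004 + 0.0289 + 0.0064 + 0.0121 + 0.0324 + 0.0121 + 0.0256 + 0.0289 = 0.1468
B = 1 / 0.1468 = 6.8120
Bₛ = (B − 1)/(n − 1) = (6.8120 − 1)/(8 − 1) = 5.8120/7 = 0.8303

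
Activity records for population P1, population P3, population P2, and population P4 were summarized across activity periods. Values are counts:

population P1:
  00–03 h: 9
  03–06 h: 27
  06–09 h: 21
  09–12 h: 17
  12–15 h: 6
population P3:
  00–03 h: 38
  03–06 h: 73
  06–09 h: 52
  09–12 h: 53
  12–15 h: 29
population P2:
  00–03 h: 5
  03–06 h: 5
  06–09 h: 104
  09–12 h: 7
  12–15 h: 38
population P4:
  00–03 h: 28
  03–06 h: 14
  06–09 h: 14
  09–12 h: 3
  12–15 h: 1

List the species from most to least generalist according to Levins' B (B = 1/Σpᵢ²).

Proportions for population P1 (n=80): 9/80=0.1125, 27/80=0.3375, 21/80=0.2625, 17/80=0.2125, 6/80=0.0750
Proportions for population P3 (n=245): 38/245=0.1551, 73/245=0.2980, 52/245=0.2122, 53/245=0.2163, 29/245=0.1184
Proportions for population P2 (n=159): 5/159=0.0314, 5/159=0.0314, 104/159=0.6541, 7/159=0.0440, 38/159=0.2390
Proportions for population P4 (n=60): 28/60=0.4667, 14/60=0.2333, 14/60=0.2333, 3/60=0.0500, 1/60=0.0167
Σp_P1ᵢ² = 0.1125² + 0.3375² + 0.2625² + 0.2125² + 0.0750² = 0.012656 + 0.113906 + 0.068906 + 0.045156 + 0.005625 = 0.246249
B_P1 = 1 / 0.246249 = 4.0609
Σp_P3ᵢ² = 0.1551² + 0.2980² + 0.2122² + 0.2163² + 0.1184² = 0.024056 + 0.088804 + 0.045029 + 0.046786 + 0.014019 = 0.218694
B_P3 = 1 / 0.218694 = 4.5726
Σp_P2ᵢ² = 0.0314² + 0.0314² + 0.6541² + 0.0440² + 0.2390² = 0.000986 + 0.000986 + 0.427847 + 0.001936 + 0.057121 = 0.488876
B_P2 = 1 / 0.488876 = 2.0455
Σp_P4ᵢ² = 0.4667² + 0.2333² + 0.2333² + 0.0500² + 0.0167² = 0.217809 + 0.054429 + 0.054429 + 0.002500 + 0.000279 = 0.329446
B_P4 = 1 / 0.329446 = 3.0354
Ranking by B (broadest → narrowest): population P3 (4.57) > population P1 (4.06) > population P4 (3.04) > population P2 (2.05)

population P3 > population P1 > population P4 > population P2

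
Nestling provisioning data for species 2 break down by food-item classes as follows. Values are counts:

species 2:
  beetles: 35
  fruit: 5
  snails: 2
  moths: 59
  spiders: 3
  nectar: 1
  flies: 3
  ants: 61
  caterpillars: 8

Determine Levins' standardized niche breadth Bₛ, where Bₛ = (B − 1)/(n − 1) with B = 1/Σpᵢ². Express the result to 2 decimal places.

Proportions for species 2 (n=177): 35/177=0.1977, 5/177=0.0282, 2/177=0.0113, 59/177=0.3333, 3/177=0.0169, 1/177=0.0056, 3/177=0.0169, 61/177=0.3446, 8/177=0.0452
Σpᵢ² = 0.1977² + 0.0282² + 0.0113² + 0.3333² + 0.0169² + 0.0056² + 0.0169² + 0.3446² + 0.0452² = 0.039085 + 0.000795 + 0.000128 + 0.111089 + 0.000286 + 0.000031 + 0.000286 + 0.118749 + 0.002043 = 0.272492
B = 1 / 0.272492 = 3.6698
Bₛ = (B − 1)/(n − 1) = (3.6698 − 1)/(9 − 1) = 2.6698/8 = 0.3337

0.33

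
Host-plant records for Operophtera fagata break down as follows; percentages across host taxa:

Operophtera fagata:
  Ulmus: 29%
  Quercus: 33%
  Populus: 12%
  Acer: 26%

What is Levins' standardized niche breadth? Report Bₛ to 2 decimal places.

Convert percentages to proportions (divide by 100).
Σpᵢ² = 0.29² + 0.33² + 0.12² + 0.26² = 0.0841 + 0.1089 + 0.0144 + 0.0676 = 0.2750
B = 1 / 0.2750 = 3.6364
Bₛ = (B − 1)/(n − 1) = (3.6364 − 1)/(4 − 1) = 2.6364/3 = 0.8788

0.88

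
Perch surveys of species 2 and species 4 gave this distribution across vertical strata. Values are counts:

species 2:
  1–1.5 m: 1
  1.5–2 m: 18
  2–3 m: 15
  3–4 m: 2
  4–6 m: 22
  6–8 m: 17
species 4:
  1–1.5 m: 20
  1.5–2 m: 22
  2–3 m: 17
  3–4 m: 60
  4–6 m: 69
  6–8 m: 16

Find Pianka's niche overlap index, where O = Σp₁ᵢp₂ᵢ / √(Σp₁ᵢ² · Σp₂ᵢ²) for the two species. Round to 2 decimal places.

Proportions for species 2 (n=75): 1/75=0.0133, 18/75=0.2400, 15/75=0.2000, 2/75=0.0267, 22/75=0.2933, 17/75=0.2267
Proportions for species 4 (n=204): 20/204=0.0980, 22/204=0.1078, 17/204=0.0833, 60/204=0.2941, 69/204=0.3382, 16/204=0.0784
Σ p₁ᵢp₂ᵢ = 0.001303 + 0.025872 + 0.016660 + 0.007852 + 0.099194 + 0.017773 = 0.168654
Σp_1ᵢ² = 0.0133² + 0.2400² + 0.2000² + 0.0267² + 0.2933² + 0.2267² = 0.000177 + 0.057600 + 0.040000 + 0.000713 + 0.086025 + 0.051393 = 0.235908
Σp_2ᵢ² = 0.0980² + 0.1078² + 0.0833² + 0.2941² + 0.3382² + 0.0784² = 0.009604 + 0.011621 + 0.006939 + 0.086495 + 0.114379 + 0.006147 = 0.235185
O = 0.168654 / √(0.235908 × 0.235185) = 0.168654 / 0.2355462 = 0.7160

0.72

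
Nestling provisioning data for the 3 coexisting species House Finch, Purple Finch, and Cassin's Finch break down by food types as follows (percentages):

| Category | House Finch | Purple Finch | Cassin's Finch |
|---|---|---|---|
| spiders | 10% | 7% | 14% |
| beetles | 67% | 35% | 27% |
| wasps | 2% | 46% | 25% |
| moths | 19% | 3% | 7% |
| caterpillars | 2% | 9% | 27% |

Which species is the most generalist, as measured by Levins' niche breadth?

Convert percentages to proportions (divide by 100).
Σp_Housᵢ² = 0.10² + 0.67² + 0.02² + 0.19² + 0.02² = 0.0100 + 0.4489 + 0.0004 + 0.0361 + 0.0004 = 0.4958
B_Hous = 1 / 0.4958 = 2.0169
Σp_Purpᵢ² = 0.07² + 0.35² + 0.46² + 0.03² + 0.09² = 0.0049 + 0.1225 + 0.2116 + 0.0009 + 0.0081 = 0.3480
B_Purp = 1 / 0.3480 = 2.8736
Σp_Cassᵢ² = 0.14² + 0.27² + 0.25² + 0.07² + 0.27² = 0.0196 + 0.0729 + 0.0625 + 0.0049 + 0.0729 = 0.2328
B_Cass = 1 / 0.2328 = 4.2955
Highest B → broadest niche (most generalist): Cassin's Finch (B = 4.30).

Cassin's Finch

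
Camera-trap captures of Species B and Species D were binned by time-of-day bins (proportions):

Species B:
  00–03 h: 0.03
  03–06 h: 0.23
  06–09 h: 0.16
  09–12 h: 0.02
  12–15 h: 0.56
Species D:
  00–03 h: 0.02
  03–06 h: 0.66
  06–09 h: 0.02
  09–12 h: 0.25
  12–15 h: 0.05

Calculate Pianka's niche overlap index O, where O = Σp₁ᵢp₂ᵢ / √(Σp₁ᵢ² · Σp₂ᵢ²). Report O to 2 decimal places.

Σ p₁ᵢp₂ᵢ = 0.0006 + 0.1518 + 0.0032 + 0.0050 + 0.0280 = 0.1886
Σp_1ᵢ² = 0.03² + 0.23² + 0.16² + 0.02² + 0.56² = 0.0009 + 0.0529 + 0.0256 + 0.0004 + 0.3136 = 0.3934
Σp_2ᵢ² = 0.02² + 0.66² + 0.02² + 0.25² + 0.05² = 0.0004 + 0.4356 + 0.0004 + 0.0625 + 0.0025 = 0.5014
O = 0.1886 / √(0.3934 × 0.5014) = 0.1886 / 0.44413 = 0.4247

0.42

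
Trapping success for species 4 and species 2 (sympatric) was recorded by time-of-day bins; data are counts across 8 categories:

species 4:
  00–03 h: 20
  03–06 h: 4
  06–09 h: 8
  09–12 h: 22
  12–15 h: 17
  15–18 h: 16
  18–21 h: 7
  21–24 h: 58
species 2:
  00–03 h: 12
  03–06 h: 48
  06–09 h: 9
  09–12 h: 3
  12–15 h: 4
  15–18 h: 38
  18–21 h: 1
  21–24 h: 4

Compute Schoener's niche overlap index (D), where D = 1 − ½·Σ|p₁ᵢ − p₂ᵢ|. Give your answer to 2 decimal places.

0.39

Proportions for species 4 (n=152): 20/152=0.1316, 4/152=0.0263, 8/152=0.0526, 22/152=0.1447, 17/152=0.1118, 16/152=0.1053, 7/152=0.0461, 58/152=0.3816
Proportions for species 2 (n=119): 12/119=0.1008, 48/119=0.4034, 9/119=0.0756, 3/119=0.0252, 4/119=0.0336, 38/119=0.3193, 1/119=0.0084, 4/119=0.0336
Σ|p₁ᵢ − p₂ᵢ| = 0.0308 + 0.3771 + 0.0230 + 0.1195 + 0.0782 + 0.2140 + 0.0377 + 0.3480 = 1.2283
D = 1 − ½ × 1.2283 = 1 − 0.61415 = 0.38585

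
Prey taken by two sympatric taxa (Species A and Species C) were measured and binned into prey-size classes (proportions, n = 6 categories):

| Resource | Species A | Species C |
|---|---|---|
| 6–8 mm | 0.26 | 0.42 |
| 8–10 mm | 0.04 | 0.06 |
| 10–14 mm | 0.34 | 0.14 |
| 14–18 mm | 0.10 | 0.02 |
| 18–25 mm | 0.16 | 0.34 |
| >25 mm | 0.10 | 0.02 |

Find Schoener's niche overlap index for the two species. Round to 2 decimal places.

Σ|p₁ᵢ − p₂ᵢ| = 0.16 + 0.02 + 0.20 + 0.08 + 0.18 + 0.08 = 0.72
D = 1 − ½ × 0.72 = 1 − 0.360 = 0.6400

0.64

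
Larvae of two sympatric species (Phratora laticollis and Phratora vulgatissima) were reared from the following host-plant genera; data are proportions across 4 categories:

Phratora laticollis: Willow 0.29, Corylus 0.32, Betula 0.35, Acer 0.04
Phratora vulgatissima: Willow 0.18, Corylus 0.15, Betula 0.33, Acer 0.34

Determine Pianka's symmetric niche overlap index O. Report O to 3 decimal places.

0.778

Σ p₁ᵢp₂ᵢ = 0.0522 + 0.0480 + 0.1155 + 0.0136 = 0.2293
Σp_1ᵢ² = 0.29² + 0.32² + 0.35² + 0.04² = 0.0841 + 0.1024 + 0.1225 + 0.0016 = 0.3106
Σp_2ᵢ² = 0.18² + 0.15² + 0.33² + 0.34² = 0.0324 + 0.0225 + 0.1089 + 0.1156 = 0.2794
O = 0.2293 / √(0.3106 × 0.2794) = 0.2293 / 0.294587 = 0.77838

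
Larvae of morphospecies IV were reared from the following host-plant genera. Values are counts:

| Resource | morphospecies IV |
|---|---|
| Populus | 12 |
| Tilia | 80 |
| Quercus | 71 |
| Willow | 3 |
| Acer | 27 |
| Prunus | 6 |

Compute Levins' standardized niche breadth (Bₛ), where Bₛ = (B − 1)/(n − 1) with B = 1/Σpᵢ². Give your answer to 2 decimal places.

0.44

Proportions for morphospecies IV (n=199): 12/199=0.0603, 80/199=0.4020, 71/199=0.3568, 3/199=0.0151, 27/199=0.1357, 6/199=0.0302
Σpᵢ² = 0.0603² + 0.4020² + 0.3568² + 0.0151² + 0.1357² + 0.0302² = 0.003636 + 0.161604 + 0.127306 + 0.000228 + 0.018414 + 0.000912 = 0.312100
B = 1 / 0.312100 = 3.2041
Bₛ = (B − 1)/(n − 1) = (3.2041 − 1)/(6 − 1) = 2.2041/5 = 0.4408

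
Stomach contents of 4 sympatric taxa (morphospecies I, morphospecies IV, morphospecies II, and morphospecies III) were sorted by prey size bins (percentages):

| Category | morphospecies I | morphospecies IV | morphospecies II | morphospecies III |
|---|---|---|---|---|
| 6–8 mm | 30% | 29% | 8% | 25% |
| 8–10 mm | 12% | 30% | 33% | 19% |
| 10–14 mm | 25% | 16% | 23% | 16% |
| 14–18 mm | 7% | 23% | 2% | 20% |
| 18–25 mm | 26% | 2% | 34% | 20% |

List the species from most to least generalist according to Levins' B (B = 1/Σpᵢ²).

Convert percentages to proportions (divide by 100).
Σp_Iᵢ² = 0.30² + 0.12² + 0.25² + 0.07² + 0.26² = 0.0900 + 0.0144 + 0.0625 + 0.0049 + 0.0676 = 0.2394
B_I = 1 / 0.2394 = 4.1771
Σp_IVᵢ² = 0.29² + 0.30² + 0.16² + 0.23² + 0.02² = 0.0841 + 0.0900 + 0.0256 + 0.0529 + 0.0004 = 0.2530
B_IV = 1 / 0.2530 = 3.9526
Σp_IIᵢ² = 0.08² + 0.33² + 0.23² + 0.02² + 0.34² = 0.0064 + 0.1089 + 0.0529 + 0.0004 + 0.1156 = 0.2842
B_II = 1 / 0.2842 = 3.5186
Σp_IIIᵢ² = 0.25² + 0.19² + 0.16² + 0.20² + 0.20² = 0.0625 + 0.0361 + 0.0256 + 0.0400 + 0.0400 = 0.2042
B_III = 1 / 0.2042 = 4.8972
Ranking by B (broadest → narrowest): morphospecies III (4.90) > morphospecies I (4.18) > morphospecies IV (3.95) > morphospecies II (3.52)

morphospecies III > morphospecies I > morphospecies IV > morphospecies II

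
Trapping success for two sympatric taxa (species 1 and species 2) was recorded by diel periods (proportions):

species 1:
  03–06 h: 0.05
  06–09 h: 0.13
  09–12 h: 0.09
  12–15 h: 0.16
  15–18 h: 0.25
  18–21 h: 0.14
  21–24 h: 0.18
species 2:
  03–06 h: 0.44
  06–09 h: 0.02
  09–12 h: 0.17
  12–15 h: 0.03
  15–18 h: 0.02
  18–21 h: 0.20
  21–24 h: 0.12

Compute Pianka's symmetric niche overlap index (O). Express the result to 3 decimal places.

0.460

Σ p₁ᵢp₂ᵢ = 0.0220 + 0.0026 + 0.0153 + 0.0048 + 0.0050 + 0.0280 + 0.0216 = 0.0993
Σp_1ᵢ² = 0.05² + 0.13² + 0.09² + 0.16² + 0.25² + 0.14² + 0.18² = 0.0025 + 0.0169 + 0.0081 + 0.0256 + 0.0625 + 0.0196 + 0.0324 = 0.1676
Σp_2ᵢ² = 0.44² + 0.02² + 0.17² + 0.03² + 0.02² + 0.20² + 0.12² = 0.1936 + 0.0004 + 0.0289 + 0.0009 + 0.0004 + 0.0400 + 0.0144 = 0.2786
O = 0.0993 / √(0.1676 × 0.2786) = 0.0993 / 0.216086 = 0.45954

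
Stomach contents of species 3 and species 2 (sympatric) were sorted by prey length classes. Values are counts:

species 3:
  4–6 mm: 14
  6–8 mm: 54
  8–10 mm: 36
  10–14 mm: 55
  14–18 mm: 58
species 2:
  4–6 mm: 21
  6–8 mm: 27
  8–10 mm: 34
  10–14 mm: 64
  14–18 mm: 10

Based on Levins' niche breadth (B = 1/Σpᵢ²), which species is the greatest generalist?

species 3

Proportions for species 3 (n=217): 14/217=0.0645, 54/217=0.2488, 36/217=0.1659, 55/217=0.2535, 58/217=0.2673
Proportions for species 2 (n=156): 21/156=0.1346, 27/156=0.1731, 34/156=0.2179, 64/156=0.4103, 10/156=0.0641
Σp_3ᵢ² = 0.0645² + 0.2488² + 0.1659² + 0.2535² + 0.2673² = 0.004160 + 0.061901 + 0.027523 + 0.064262 + 0.071449 = 0.229295
B_3 = 1 / 0.229295 = 4.3612
Σp_2ᵢ² = 0.1346² + 0.1731² + 0.2179² + 0.4103² + 0.0641² = 0.018117 + 0.029964 + 0.047480 + 0.168346 + 0.004109 = 0.268016
B_2 = 1 / 0.268016 = 3.7311
Highest B → broadest niche (most generalist): species 3 (B = 4.36).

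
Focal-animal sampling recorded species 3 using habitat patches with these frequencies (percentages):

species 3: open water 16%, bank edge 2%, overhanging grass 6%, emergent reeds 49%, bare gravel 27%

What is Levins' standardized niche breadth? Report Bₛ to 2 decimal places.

Convert percentages to proportions (divide by 100).
Σpᵢ² = 0.16² + 0.02² + 0.06² + 0.49² + 0.27² = 0.0256 + 0.0004 + 0.0036 + 0.2401 + 0.0729 = 0.3426
B = 1 / 0.3426 = 2.9189
Bₛ = (B − 1)/(n − 1) = (2.9189 − 1)/(5 − 1) = 1.9189/4 = 0.4797

0.48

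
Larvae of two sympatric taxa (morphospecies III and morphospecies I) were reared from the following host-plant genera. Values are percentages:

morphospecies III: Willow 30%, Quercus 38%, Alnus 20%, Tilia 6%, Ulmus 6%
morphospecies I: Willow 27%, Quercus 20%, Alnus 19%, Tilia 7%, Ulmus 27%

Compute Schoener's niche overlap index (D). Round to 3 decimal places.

0.780

Convert percentages to proportions (divide by 100).
Σ|p₁ᵢ − p₂ᵢ| = 0.03 + 0.18 + 0.01 + 0.01 + 0.21 = 0.44
D = 1 − ½ × 0.44 = 1 − 0.220 = 0.78000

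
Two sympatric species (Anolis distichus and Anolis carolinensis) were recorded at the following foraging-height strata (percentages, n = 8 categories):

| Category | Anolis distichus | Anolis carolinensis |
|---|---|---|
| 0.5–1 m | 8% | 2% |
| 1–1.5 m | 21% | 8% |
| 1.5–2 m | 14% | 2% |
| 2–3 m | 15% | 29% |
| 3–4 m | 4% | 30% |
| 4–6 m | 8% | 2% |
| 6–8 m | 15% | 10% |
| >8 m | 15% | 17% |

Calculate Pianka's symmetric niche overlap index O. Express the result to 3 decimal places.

Convert percentages to proportions (divide by 100).
Σ p₁ᵢp₂ᵢ = 0.0016 + 0.0168 + 0.0028 + 0.0435 + 0.0120 + 0.0016 + 0.0150 + 0.0255 = 0.1188
Σp_1ᵢ² = 0.08² + 0.21² + 0.14² + 0.15² + 0.04² + 0.08² + 0.15² + 0.15² = 0.0064 + 0.0441 + 0.0196 + 0.0225 + 0.0016 + 0.0064 + 0.0225 + 0.0225 = 0.1456
Σp_2ᵢ² = 0.02² + 0.08² + 0.02² + 0.29² + 0.30² + 0.02² + 0.10² + 0.17² = 0.0004 + 0.0064 + 0.0004 + 0.0841 + 0.0900 + 0.0004 + 0.0100 + 0.0289 = 0.2206
O = 0.1188 / √(0.1456 × 0.2206) = 0.1188 / 0.179219 = 0.66288

0.663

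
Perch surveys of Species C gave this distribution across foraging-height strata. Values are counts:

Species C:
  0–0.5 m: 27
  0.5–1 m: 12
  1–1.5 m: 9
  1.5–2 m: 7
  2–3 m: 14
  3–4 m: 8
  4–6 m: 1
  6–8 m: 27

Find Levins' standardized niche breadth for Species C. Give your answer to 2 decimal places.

0.65

Proportions for Species C (n=105): 27/105=0.2571, 12/105=0.1143, 9/105=0.0857, 7/105=0.0667, 14/105=0.1333, 8/105=0.0762, 1/105=0.0095, 27/105=0.2571
Σpᵢ² = 0.2571² + 0.1143² + 0.0857² + 0.0667² + 0.1333² + 0.0762² + 0.0095² + 0.2571² = 0.066100 + 0.013064 + 0.007344 + 0.004449 + 0.017769 + 0.005806 + 0.000090 + 0.066100 = 0.180722
B = 1 / 0.180722 = 5.5334
Bₛ = (B − 1)/(n − 1) = (5.5334 − 1)/(8 − 1) = 4.5334/7 = 0.6476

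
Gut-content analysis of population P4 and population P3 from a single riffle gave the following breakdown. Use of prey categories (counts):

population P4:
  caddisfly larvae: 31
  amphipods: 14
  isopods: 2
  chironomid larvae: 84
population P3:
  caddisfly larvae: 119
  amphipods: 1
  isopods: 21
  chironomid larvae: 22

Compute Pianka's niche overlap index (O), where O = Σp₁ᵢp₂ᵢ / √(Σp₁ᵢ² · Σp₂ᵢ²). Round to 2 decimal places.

0.50

Proportions for population P4 (n=131): 31/131=0.2366, 14/131=0.1069, 2/131=0.0153, 84/131=0.6412
Proportions for population P3 (n=163): 119/163=0.7301, 1/163=0.0061, 21/163=0.1288, 22/163=0.1350
Σ p₁ᵢp₂ᵢ = 0.172742 + 0.000652 + 0.001971 + 0.086562 = 0.261927
Σp_1ᵢ² = 0.2366² + 0.1069² + 0.0153² + 0.6412² = 0.055980 + 0.011428 + 0.000234 + 0.411137 = 0.478779
Σp_2ᵢ² = 0.7301² + 0.0061² + 0.1288² + 0.1350² = 0.533046 + 0.000037 + 0.016589 + 0.018225 = 0.567897
O = 0.261927 / √(0.478779 × 0.567897) = 0.261927 / 0.5214376 = 0.5023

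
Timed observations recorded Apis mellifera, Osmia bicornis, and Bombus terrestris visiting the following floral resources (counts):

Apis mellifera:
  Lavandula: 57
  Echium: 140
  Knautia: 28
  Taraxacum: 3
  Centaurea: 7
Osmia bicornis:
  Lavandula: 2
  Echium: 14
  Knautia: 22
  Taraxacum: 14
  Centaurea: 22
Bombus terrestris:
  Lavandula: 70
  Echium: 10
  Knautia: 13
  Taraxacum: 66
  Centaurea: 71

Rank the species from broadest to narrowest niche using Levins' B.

Osmia bicornis > Bombus terrestris > Apis mellifera

Proportions for Apis mellifera (n=235): 57/235=0.2426, 140/235=0.5957, 28/235=0.1191, 3/235=0.0128, 7/235=0.0298
Proportions for Osmia bicornis (n=74): 2/74=0.0270, 14/74=0.1892, 22/74=0.2973, 14/74=0.1892, 22/74=0.2973
Proportions for Bombus terrestris (n=230): 70/230=0.3043, 10/230=0.0435, 13/230=0.0565, 66/230=0.2870, 71/230=0.3087
Σp_mellᵢ² = 0.2426² + 0.5957² + 0.1191² + 0.0128² + 0.0298² = 0.058855 + 0.354858 + 0.014185 + 0.000164 + 0.000888 = 0.428950
B_mell = 1 / 0.428950 = 2.3313
Σp_bicoᵢ² = 0.0270² + 0.1892² + 0.2973² + 0.1892² + 0.2973² = 0.000729 + 0.035797 + 0.088387 + 0.035797 + 0.088387 = 0.249097
B_bico = 1 / 0.249097 = 4.0145
Σp_terrᵢ² = 0.3043² + 0.0435² + 0.0565² + 0.2870² + 0.3087² = 0.092598 + 0.001892 + 0.003192 + 0.082369 + 0.095296 = 0.275347
B_terr = 1 / 0.275347 = 3.6318
Ranking by B (broadest → narrowest): Osmia bicornis (4.01) > Bombus terrestris (3.63) > Apis mellifera (2.33)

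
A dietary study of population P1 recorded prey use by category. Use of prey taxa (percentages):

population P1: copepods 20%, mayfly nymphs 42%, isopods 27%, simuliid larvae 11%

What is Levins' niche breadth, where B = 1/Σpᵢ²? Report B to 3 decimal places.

3.318

Convert percentages to proportions (divide by 100).
Σpᵢ² = 0.20² + 0.42² + 0.27² + 0.11² = 0.0400 + 0.1764 + 0.0729 + 0.0121 = 0.3014
B = 1 / 0.3014 = 3.31785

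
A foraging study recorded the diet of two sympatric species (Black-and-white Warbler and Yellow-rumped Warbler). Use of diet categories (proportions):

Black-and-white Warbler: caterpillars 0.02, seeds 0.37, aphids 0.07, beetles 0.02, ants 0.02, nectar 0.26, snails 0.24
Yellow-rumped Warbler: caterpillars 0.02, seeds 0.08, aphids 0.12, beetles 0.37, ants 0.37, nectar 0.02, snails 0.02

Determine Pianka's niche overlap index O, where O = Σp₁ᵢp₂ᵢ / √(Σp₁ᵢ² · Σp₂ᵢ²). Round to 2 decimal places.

Σ p₁ᵢp₂ᵢ = 0.0004 + 0.0296 + 0.0084 + 0.0074 + 0.0074 + 0.0052 + 0.0048 = 0.0632
Σp_1ᵢ² = 0.02² + 0.37² + 0.07² + 0.02² + 0.02² + 0.26² + 0.24² = 0.0004 + 0.1369 + 0.0049 + 0.0004 + 0.0004 + 0.0676 + 0.0576 = 0.2682
Σp_2ᵢ² = 0.02² + 0.08² + 0.12² + 0.37² + 0.37² + 0.02² + 0.02² = 0.0004 + 0.0064 + 0.0144 + 0.1369 + 0.1369 + 0.0004 + 0.0004 = 0.2958
O = 0.0632 / √(0.2682 × 0.2958) = 0.0632 / 0.28166 = 0.2244

0.22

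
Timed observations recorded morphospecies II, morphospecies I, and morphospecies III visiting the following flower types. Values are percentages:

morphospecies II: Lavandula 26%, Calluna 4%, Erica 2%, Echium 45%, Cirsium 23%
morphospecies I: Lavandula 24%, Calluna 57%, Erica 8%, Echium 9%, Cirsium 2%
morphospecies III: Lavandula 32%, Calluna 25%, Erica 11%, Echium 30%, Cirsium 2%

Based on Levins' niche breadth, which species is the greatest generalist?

morphospecies III

Convert percentages to proportions (divide by 100).
Σp_IIᵢ² = 0.26² + 0.04² + 0.02² + 0.45² + 0.23² = 0.0676 + 0.0016 + 0.0004 + 0.2025 + 0.0529 = 0.3250
B_II = 1 / 0.3250 = 3.0769
Σp_Iᵢ² = 0.24² + 0.57² + 0.08² + 0.09² + 0.02² = 0.0576 + 0.3249 + 0.0064 + 0.0081 + 0.0004 = 0.3974
B_I = 1 / 0.3974 = 2.5164
Σp_IIIᵢ² = 0.32² + 0.25² + 0.11² + 0.30² + 0.02² = 0.1024 + 0.0625 + 0.0121 + 0.0900 + 0.0004 = 0.2674
B_III = 1 / 0.2674 = 3.7397
Highest B → broadest niche (most generalist): morphospecies III (B = 3.74).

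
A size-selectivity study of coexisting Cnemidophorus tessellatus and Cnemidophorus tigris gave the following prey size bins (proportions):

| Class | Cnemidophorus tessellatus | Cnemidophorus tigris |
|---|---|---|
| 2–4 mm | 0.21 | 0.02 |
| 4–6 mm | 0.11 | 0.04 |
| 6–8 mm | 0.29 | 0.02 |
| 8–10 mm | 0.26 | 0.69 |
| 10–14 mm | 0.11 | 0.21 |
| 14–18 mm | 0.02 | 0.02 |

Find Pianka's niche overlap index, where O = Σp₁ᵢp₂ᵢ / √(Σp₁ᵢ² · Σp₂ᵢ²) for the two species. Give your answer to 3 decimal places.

0.640

Σ p₁ᵢp₂ᵢ = 0.0042 + 0.0044 + 0.0058 + 0.1794 + 0.0231 + 0.0004 = 0.2173
Σp_1ᵢ² = 0.21² + 0.11² + 0.29² + 0.26² + 0.11² + 0.02² = 0.0441 + 0.0121 + 0.0841 + 0.0676 + 0.0121 + 0.0004 = 0.2204
Σp_2ᵢ² = 0.02² + 0.04² + 0.02² + 0.69² + 0.21² + 0.02² = 0.0004 + 0.0016 + 0.0004 + 0.4761 + 0.0441 + 0.0004 = 0.5230
O = 0.2173 / √(0.2204 × 0.5230) = 0.2173 / 0.339513 = 0.64003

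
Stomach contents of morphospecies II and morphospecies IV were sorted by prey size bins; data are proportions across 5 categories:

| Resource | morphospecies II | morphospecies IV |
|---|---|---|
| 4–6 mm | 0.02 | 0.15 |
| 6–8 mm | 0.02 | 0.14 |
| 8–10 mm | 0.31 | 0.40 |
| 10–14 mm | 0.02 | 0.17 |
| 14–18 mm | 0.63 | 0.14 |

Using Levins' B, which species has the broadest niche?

Σp_IIᵢ² = 0.02² + 0.02² + 0.31² + 0.02² + 0.63² = 0.0004 + 0.0004 + 0.0961 + 0.0004 + 0.3969 = 0.4942
B_II = 1 / 0.4942 = 2.0235
Σp_IVᵢ² = 0.15² + 0.14² + 0.40² + 0.17² + 0.14² = 0.0225 + 0.0196 + 0.1600 + 0.0289 + 0.0196 = 0.2506
B_IV = 1 / 0.2506 = 3.9904
Highest B → broadest niche (most generalist): morphospecies IV (B = 3.99).

morphospecies IV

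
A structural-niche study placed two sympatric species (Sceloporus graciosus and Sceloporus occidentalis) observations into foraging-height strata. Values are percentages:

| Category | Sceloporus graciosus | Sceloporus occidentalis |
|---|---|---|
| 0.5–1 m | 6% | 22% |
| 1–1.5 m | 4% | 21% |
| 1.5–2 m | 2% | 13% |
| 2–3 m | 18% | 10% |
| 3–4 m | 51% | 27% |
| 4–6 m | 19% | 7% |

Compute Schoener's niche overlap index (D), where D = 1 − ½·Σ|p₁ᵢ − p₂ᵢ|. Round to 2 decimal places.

0.56

Convert percentages to proportions (divide by 100).
Σ|p₁ᵢ − p₂ᵢ| = 0.16 + 0.17 + 0.11 + 0.08 + 0.24 + 0.12 = 0.88
D = 1 − ½ × 0.88 = 1 − 0.440 = 0.5600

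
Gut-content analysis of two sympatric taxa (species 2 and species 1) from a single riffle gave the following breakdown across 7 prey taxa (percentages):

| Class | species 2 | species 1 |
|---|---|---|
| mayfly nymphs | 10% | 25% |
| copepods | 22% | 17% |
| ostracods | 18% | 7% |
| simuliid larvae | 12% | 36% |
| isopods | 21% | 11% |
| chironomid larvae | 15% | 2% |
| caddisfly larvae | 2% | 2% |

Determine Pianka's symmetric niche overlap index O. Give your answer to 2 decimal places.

0.71

Convert percentages to proportions (divide by 100).
Σ p₁ᵢp₂ᵢ = 0.0250 + 0.0374 + 0.0126 + 0.0432 + 0.0231 + 0.0030 + 0.0004 = 0.1447
Σp_1ᵢ² = 0.10² + 0.22² + 0.18² + 0.12² + 0.21² + 0.15² + 0.02² = 0.0100 + 0.0484 + 0.0324 + 0.0144 + 0.0441 + 0.0225 + 0.0004 = 0.1722
Σp_2ᵢ² = 0.25² + 0.17² + 0.07² + 0.36² + 0.11² + 0.02² + 0.02² = 0.0625 + 0.0289 + 0.0049 + 0.1296 + 0.0121 + 0.0004 + 0.0004 = 0.2388
O = 0.1447 / √(0.1722 × 0.2388) = 0.1447 / 0.20278 = 0.7136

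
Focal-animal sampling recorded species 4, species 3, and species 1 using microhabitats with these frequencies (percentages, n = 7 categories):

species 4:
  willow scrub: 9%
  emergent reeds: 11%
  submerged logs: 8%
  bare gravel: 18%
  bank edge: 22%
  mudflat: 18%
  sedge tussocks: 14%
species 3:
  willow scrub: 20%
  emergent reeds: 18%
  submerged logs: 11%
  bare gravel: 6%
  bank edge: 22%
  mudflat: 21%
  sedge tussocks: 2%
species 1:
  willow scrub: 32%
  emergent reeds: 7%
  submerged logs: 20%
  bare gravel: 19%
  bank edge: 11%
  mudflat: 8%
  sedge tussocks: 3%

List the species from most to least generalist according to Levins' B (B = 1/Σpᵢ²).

species 4 > species 3 > species 1

Convert percentages to proportions (divide by 100).
Σp_4ᵢ² = 0.09² + 0.11² + 0.08² + 0.18² + 0.22² + 0.18² + 0.14² = 0.0081 + 0.0121 + 0.0064 + 0.0324 + 0.0484 + 0.0324 + 0.0196 = 0.1594
B_4 = 1 / 0.1594 = 6.2735
Σp_3ᵢ² = 0.20² + 0.18² + 0.11² + 0.06² + 0.22² + 0.21² + 0.02² = 0.0400 + 0.0324 + 0.0121 + 0.0036 + 0.0484 + 0.0441 + 0.0004 = 0.1810
B_3 = 1 / 0.1810 = 5.5249
Σp_1ᵢ² = 0.32² + 0.07² + 0.20² + 0.19² + 0.11² + 0.08² + 0.03² = 0.1024 + 0.0049 + 0.0400 + 0.0361 + 0.0121 + 0.0064 + 0.0009 = 0.2028
B_1 = 1 / 0.2028 = 4.9310
Ranking by B (broadest → narrowest): species 4 (6.27) > species 3 (5.52) > species 1 (4.93)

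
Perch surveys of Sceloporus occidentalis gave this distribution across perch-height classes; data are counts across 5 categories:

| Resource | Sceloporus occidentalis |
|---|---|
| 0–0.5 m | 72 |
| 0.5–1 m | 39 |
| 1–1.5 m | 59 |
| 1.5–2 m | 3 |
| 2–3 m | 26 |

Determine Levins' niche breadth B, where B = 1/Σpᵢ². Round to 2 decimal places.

Proportions for Sceloporus occidentalis (n=199): 72/199=0.3618, 39/199=0.1960, 59/199=0.2965, 3/199=0.0151, 26/199=0.1307
Σpᵢ² = 0.3618² + 0.1960² + 0.2965² + 0.0151² + 0.1307² = 0.130899 + 0.038416 + 0.087912 + 0.000228 + 0.017082 = 0.274537
B = 1 / 0.274537 = 3.6425

3.64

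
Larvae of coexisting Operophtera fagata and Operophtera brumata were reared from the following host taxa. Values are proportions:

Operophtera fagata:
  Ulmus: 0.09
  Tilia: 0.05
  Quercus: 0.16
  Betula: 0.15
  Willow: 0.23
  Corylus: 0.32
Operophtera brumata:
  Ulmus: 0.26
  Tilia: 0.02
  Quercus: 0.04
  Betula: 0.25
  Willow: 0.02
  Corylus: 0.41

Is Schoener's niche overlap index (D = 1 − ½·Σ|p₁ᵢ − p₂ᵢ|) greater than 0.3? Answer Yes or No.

Σ|p₁ᵢ − p₂ᵢ| = 0.17 + 0.03 + 0.12 + 0.10 + 0.21 + 0.09 = 0.72
D = 1 − ½ × 0.72 = 1 − 0.360 = 0.6400
D = 0.6400 > 0.3 → Yes.

Yes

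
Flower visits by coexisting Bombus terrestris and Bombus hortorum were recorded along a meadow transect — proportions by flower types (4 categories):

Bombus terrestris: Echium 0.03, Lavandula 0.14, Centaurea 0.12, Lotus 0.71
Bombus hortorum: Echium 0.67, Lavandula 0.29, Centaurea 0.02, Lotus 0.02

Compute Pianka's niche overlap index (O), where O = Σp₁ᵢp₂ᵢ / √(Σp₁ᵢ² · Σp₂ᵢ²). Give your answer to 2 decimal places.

Σ p₁ᵢp₂ᵢ = 0.0201 + 0.0406 + 0.0024 + 0.0142 = 0.0773
Σp_1ᵢ² = 0.03² + 0.14² + 0.12² + 0.71² = 0.0009 + 0.0196 + 0.0144 + 0.5041 = 0.5390
Σp_2ᵢ² = 0.67² + 0.29² + 0.02² + 0.02² = 0.4489 + 0.0841 + 0.0004 + 0.0004 = 0.5338
O = 0.0773 / √(0.5390 × 0.5338) = 0.0773 / 0.53639 = 0.1441

0.14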